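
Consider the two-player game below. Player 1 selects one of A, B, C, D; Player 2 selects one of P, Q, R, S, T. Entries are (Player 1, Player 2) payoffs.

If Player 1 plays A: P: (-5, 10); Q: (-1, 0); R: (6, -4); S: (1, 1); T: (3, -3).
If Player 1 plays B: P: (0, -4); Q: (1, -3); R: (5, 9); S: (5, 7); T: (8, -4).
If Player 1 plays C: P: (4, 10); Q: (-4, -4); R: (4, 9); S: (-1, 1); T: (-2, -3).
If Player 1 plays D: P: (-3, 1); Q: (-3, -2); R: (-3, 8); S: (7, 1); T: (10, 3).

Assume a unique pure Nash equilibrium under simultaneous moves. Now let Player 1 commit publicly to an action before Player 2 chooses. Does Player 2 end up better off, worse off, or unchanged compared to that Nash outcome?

Work backward from Player 2's decision.
- A: BR = P, leader payoff -5.
- B: BR = R, leader payoff 5.
- C: BR = P, leader payoff 4.
- D: BR = R, leader payoff -3.
Among -5, 5, 4, -3, the best is 5 at B. Subgame-perfect outcome: (B, R) with payoffs (5, 9).
Under simultaneous play:
Player 1's best replies: P→C; Q→B; R→A; S→D; T→D.
Player 2's best replies: A→P; B→R; C→P; D→R.
The unique mutual best reply is (C, P), giving (4, 10).
Player 2 earns 9 sequentially versus 10 at the Nash outcome: worse off.

worse off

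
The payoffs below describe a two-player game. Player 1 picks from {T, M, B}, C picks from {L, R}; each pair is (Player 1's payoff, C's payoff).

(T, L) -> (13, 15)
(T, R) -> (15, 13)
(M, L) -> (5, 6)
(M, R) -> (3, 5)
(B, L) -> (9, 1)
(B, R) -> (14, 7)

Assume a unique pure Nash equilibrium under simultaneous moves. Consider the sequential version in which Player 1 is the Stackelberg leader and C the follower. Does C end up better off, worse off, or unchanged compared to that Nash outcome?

worse off

Solve by backward induction (Player 1 leads).
- T: C compares 15, 13 and picks L; Player 1 would get 13.
- M: C compares 6, 5 and picks L; Player 1 would get 5.
- B: C compares 1, 7 and picks R; Player 1 would get 14.
Among 13, 5, 14, the best is 14 at B. Subgame-perfect outcome: (B, R) with payoffs (14, 7).
Under simultaneous play:
Player 1's best replies: L→T; R→T.
C's best replies: T→L; M→L; B→R.
The unique mutual best reply is (T, L), giving (13, 15).
C earns 7 sequentially versus 15 at the Nash outcome: worse off.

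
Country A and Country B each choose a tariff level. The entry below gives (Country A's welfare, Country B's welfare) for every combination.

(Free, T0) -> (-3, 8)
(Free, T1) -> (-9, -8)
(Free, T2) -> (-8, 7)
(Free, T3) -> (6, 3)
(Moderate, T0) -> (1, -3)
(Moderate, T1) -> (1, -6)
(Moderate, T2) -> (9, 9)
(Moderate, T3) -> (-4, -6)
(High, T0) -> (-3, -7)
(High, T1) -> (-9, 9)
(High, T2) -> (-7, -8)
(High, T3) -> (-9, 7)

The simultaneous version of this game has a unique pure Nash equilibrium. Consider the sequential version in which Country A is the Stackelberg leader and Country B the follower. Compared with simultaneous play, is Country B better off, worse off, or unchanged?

Solve by backward induction (Country A leads).
- Free → Country B plays T0 (best of 8, -8, 7, 3); Country A gets -3.
- Moderate → Country B plays T2 (best of -3, -6, 9, -6); Country A gets 9.
- High → Country B plays T1 (best of -7, 9, -8, 7); Country A gets -9.
Country A's induced payoffs are -3, 9, -9, so Country A commits to Moderate. Subgame-perfect outcome: (Moderate, T2) with payoffs (9, 9).
For the simultaneous game, intersect best replies.
Country A's best replies: T0→Moderate; T1→Moderate; T2→Moderate; T3→Free.
Country B's best replies: Free→T0; Moderate→T2; High→T1.
The unique mutual best reply is (Moderate, T2), giving (9, 9).
Country B earns 9 sequentially versus 9 at the Nash outcome: unchanged.

unchanged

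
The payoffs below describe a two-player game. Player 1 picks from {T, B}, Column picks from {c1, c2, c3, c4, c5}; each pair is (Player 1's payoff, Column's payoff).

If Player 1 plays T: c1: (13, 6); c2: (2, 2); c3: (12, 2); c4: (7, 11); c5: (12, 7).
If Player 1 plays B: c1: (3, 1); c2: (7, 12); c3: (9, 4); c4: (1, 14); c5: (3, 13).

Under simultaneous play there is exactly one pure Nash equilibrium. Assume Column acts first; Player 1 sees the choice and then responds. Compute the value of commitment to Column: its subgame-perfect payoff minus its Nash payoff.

Solve by backward induction (Column leads).
- c1: BR = T, leader payoff 6.
- c2: BR = B, leader payoff 12.
- c3: BR = T, leader payoff 2.
- c4: BR = T, leader payoff 11.
- c5: BR = T, leader payoff 7.
Maximizing over 6, 12, 2, 11, 7, Column chooses c2. Subgame-perfect outcome: (B, c2) with payoffs (7, 12).
Now find the simultaneous Nash equilibrium.
Player 1's best replies: c1→T; c2→B; c3→T; c4→T; c5→T.
Column's best replies: T→c4; B→c4.
The unique mutual best reply is (T, c4), giving (7, 11).
Column's commitment gain: 12 − 11 = 1.

1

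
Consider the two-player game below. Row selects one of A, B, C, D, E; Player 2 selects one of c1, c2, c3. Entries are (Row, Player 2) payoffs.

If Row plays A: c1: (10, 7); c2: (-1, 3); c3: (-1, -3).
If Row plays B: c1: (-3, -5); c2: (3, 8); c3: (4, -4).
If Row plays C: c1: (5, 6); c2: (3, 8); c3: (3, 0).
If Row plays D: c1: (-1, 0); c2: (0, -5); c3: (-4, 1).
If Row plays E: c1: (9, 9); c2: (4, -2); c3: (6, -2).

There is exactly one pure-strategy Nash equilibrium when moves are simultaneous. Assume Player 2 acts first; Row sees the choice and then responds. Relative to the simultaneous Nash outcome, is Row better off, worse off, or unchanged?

Solve by backward induction (Player 2 leads).
- c1: BR = A, leader payoff 7.
- c2: BR = E, leader payoff -2.
- c3: BR = E, leader payoff -2.
Maximizing over 7, -2, -2, Player 2 chooses c1. Subgame-perfect outcome: (A, c1) with payoffs (10, 7).
Under simultaneous play:
Row's best replies: c1→A; c2→E; c3→E.
Player 2's best replies: A→c1; B→c2; C→c2; D→c3; E→c1.
Only (A, c1) has each player best-responding; Nash payoffs (10, 7).
Row earns 10 sequentially versus 10 at the Nash outcome: unchanged.

unchanged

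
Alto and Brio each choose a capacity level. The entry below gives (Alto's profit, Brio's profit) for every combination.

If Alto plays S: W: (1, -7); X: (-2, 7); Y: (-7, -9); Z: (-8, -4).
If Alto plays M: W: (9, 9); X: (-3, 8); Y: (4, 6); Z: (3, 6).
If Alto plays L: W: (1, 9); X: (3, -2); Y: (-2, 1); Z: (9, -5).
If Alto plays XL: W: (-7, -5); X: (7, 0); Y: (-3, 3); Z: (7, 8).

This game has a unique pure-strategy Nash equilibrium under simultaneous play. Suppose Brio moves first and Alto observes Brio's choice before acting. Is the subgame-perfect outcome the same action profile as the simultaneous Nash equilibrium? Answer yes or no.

Work backward from Alto's decision.
- W: Alto compares 1, 9, 1, -7 and picks M; Brio would get 9.
- X: Alto compares -2, -3, 3, 7 and picks XL; Brio would get 0.
- Y: Alto compares -7, 4, -2, -3 and picks M; Brio would get 6.
- Z: Alto compares -8, 3, 9, 7 and picks L; Brio would get -5.
Maximizing over 9, 0, 6, -5, Brio chooses W. Subgame-perfect outcome: (M, W) with payoffs (9, 9).
Under simultaneous play:
Alto's best replies: W→M; X→XL; Y→M; Z→L.
Brio's best replies: S→X; M→W; L→W; XL→Z.
The unique mutual best reply is (M, W), giving (9, 9).
Sequential outcome (M, W) coincides with the Nash profile (M, W).

yes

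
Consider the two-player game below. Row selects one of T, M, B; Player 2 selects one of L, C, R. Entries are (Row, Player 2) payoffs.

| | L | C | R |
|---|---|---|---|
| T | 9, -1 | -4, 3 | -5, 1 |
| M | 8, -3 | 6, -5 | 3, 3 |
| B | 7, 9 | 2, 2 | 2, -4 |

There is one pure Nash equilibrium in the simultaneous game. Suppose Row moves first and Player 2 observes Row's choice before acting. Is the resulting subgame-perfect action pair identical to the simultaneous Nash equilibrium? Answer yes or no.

no

Solve by backward induction (Row leads).
- T: BR = C, leader payoff -4.
- M: BR = R, leader payoff 3.
- B: BR = L, leader payoff 7.
Among -4, 3, 7, the best is 7 at B. Subgame-perfect outcome: (B, L) with payoffs (7, 9).
Now find the simultaneous Nash equilibrium.
Row's best replies: L→T; C→M; R→M.
Player 2's best replies: T→C; M→R; B→L.
The unique mutual best reply is (M, R), giving (3, 3).
Sequential outcome (B, L) differs from the Nash profile (M, R).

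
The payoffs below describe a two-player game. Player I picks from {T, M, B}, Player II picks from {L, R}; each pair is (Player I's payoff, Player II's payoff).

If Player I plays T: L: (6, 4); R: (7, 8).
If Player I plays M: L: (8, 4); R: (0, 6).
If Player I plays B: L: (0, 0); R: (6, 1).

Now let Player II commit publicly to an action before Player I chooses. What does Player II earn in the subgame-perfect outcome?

Player I best-responds to each possible Player II move:
- L: BR = M, leader payoff 4.
- R: BR = T, leader payoff 8.
Among 4, 8, the best is 8 at R. Subgame-perfect outcome: (T, R) with payoffs (7, 8).

8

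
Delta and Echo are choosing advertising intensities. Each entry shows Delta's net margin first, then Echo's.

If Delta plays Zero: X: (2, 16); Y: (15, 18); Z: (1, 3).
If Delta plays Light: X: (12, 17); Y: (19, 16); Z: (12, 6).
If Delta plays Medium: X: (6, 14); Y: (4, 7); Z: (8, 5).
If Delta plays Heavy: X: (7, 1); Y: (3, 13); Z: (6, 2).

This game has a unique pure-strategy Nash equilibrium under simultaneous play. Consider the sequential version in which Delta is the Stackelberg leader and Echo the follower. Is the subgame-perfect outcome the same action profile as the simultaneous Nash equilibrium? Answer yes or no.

Echo best-responds to each possible Delta move:
- Zero → Echo plays Y (best of 16, 18, 3); Delta gets 15.
- Light → Echo plays X (best of 17, 16, 6); Delta gets 12.
- Medium → Echo plays X (best of 14, 7, 5); Delta gets 6.
- Heavy → Echo plays Y (best of 1, 13, 2); Delta gets 3.
Among 15, 12, 6, 3, the best is 15 at Zero. Subgame-perfect outcome: (Zero, Y) with payoffs (15, 18).
For the simultaneous game, intersect best replies.
Delta's best replies: X→Light; Y→Light; Z→Light.
Echo's best replies: Zero→Y; Light→X; Medium→X; Heavy→Y.
The unique mutual best reply is (Light, X), giving (12, 17).
Sequential outcome (Zero, Y) differs from the Nash profile (Light, X).

no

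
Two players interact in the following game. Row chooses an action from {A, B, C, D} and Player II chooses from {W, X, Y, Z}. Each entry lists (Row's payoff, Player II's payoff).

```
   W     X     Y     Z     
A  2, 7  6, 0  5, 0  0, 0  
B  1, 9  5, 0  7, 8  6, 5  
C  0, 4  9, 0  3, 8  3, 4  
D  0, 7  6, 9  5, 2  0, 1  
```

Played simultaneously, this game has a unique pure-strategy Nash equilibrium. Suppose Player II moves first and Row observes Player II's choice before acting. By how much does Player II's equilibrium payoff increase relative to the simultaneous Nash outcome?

1

Solve by backward induction (Player II leads).
- W → Row plays A (best of 2, 1, 0, 0); Player II gets 7.
- X → Row plays C (best of 6, 5, 9, 6); Player II gets 0.
- Y → Row plays B (best of 5, 7, 3, 5); Player II gets 8.
- Z → Row plays B (best of 0, 6, 3, 0); Player II gets 5.
Maximizing over 7, 0, 8, 5, Player II chooses Y. Subgame-perfect outcome: (B, Y) with payoffs (7, 8).
Now find the simultaneous Nash equilibrium.
Row's best replies: W→A; X→C; Y→B; Z→B.
Player II's best replies: A→W; B→W; C→Y; D→X.
Only (A, W) has each player best-responding; Nash payoffs (2, 7).
Player II's commitment gain: 8 − 7 = 1.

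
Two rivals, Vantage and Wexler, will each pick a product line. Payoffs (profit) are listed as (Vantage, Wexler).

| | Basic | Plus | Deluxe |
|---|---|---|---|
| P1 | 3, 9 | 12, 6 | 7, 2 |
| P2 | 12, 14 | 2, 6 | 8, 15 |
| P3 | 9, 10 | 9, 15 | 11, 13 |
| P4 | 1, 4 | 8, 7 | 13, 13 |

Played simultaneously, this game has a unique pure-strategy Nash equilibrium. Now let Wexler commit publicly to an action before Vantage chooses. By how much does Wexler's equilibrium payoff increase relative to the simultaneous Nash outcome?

1

Solve by backward induction (Wexler leads).
- Basic → Vantage plays P2 (best of 3, 12, 9, 1); Wexler gets 14.
- Plus → Vantage plays P1 (best of 12, 2, 9, 8); Wexler gets 6.
- Deluxe → Vantage plays P4 (best of 7, 8, 11, 13); Wexler gets 13.
Wexler's induced payoffs are 14, 6, 13, so Wexler commits to Basic. Subgame-perfect outcome: (P2, Basic) with payoffs (12, 14).
For the simultaneous game, intersect best replies.
Vantage's best replies: Basic→P2; Plus→P1; Deluxe→P4.
Wexler's best replies: P1→Basic; P2→Deluxe; P3→Plus; P4→Deluxe.
Only (P4, Deluxe) has each player best-responding; Nash payoffs (13, 13).
Wexler's commitment gain: 14 − 13 = 1.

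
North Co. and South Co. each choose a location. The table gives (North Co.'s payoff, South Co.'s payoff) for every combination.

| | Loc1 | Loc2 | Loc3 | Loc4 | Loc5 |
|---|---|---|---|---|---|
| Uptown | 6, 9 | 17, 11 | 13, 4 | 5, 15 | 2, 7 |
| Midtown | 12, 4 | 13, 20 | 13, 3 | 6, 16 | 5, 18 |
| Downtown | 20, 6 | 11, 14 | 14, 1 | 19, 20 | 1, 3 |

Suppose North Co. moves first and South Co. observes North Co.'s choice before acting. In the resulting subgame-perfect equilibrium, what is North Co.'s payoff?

Backward induction with North Co. moving first.
- Uptown → South Co. plays Loc4 (best of 9, 11, 4, 15, 7); North Co. gets 5.
- Midtown → South Co. plays Loc2 (best of 4, 20, 3, 16, 18); North Co. gets 13.
- Downtown → South Co. plays Loc4 (best of 6, 14, 1, 20, 3); North Co. gets 19.
Maximizing over 5, 13, 19, North Co. chooses Downtown. Subgame-perfect outcome: (Downtown, Loc4) with payoffs (19, 20).

19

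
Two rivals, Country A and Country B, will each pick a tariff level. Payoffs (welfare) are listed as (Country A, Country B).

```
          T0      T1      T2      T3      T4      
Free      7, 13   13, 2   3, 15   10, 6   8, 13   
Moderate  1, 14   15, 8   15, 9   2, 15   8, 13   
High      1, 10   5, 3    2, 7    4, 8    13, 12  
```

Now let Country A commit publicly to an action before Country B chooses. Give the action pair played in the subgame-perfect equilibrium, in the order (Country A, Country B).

(High, T4)

Solve by backward induction (Country A leads).
- Free: Country B compares 13, 2, 15, 6, 13 and picks T2; Country A would get 3.
- Moderate: Country B compares 14, 8, 9, 15, 13 and picks T3; Country A would get 2.
- High: Country B compares 10, 3, 7, 8, 12 and picks T4; Country A would get 13.
Among 3, 2, 13, the best is 13 at High. Subgame-perfect outcome: (High, T4) with payoffs (13, 12).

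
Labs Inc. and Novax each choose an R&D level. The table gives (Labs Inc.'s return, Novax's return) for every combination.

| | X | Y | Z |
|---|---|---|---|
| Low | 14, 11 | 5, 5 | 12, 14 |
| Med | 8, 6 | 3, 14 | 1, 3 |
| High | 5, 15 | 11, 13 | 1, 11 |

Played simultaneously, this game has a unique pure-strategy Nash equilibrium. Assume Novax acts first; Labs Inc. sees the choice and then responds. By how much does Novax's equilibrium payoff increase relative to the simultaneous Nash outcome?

0

Backward induction with Novax moving first.
- X: BR = Low, leader payoff 11.
- Y: BR = High, leader payoff 13.
- Z: BR = Low, leader payoff 14.
Maximizing over 11, 13, 14, Novax chooses Z. Subgame-perfect outcome: (Low, Z) with payoffs (12, 14).
For the simultaneous game, intersect best replies.
Labs Inc.'s best replies: X→Low; Y→High; Z→Low.
Novax's best replies: Low→Z; Med→Y; High→X.
Only (Low, Z) has each player best-responding; Nash payoffs (12, 14).
Novax's commitment gain: 14 − 14 = 0.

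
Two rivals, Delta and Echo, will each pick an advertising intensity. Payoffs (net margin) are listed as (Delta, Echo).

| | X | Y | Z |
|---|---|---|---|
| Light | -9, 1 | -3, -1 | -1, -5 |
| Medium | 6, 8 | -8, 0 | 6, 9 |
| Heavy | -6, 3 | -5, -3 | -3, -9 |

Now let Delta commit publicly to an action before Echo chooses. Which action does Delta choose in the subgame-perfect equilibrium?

Medium

Work backward from Echo's decision.
- Light: Echo compares 1, -1, -5 and picks X; Delta would get -9.
- Medium: Echo compares 8, 0, 9 and picks Z; Delta would get 6.
- Heavy: Echo compares 3, -3, -9 and picks X; Delta would get -6.
Maximizing over -9, 6, -6, Delta chooses Medium. Subgame-perfect outcome: (Medium, Z) with payoffs (6, 9).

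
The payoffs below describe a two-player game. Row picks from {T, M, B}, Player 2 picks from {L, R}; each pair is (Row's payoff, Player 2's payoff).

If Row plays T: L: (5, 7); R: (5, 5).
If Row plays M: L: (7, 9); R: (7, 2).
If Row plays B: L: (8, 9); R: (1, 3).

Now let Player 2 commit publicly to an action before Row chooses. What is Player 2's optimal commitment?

L

Row best-responds to each possible Player 2 move:
- L: Row compares 5, 7, 8 and picks B; Player 2 would get 9.
- R: Row compares 5, 7, 1 and picks M; Player 2 would get 2.
Player 2's induced payoffs are 9, 2, so Player 2 commits to L. Subgame-perfect outcome: (B, L) with payoffs (8, 9).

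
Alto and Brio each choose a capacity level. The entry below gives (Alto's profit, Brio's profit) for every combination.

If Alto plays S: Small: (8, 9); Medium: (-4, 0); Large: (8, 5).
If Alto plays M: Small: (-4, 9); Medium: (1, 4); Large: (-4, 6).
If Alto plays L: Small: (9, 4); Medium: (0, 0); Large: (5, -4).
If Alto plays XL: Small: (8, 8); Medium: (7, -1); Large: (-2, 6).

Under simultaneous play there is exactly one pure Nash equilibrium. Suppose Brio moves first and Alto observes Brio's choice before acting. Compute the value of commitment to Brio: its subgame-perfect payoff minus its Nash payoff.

1

Backward induction with Brio moving first.
- Small → Alto plays L (best of 8, -4, 9, 8); Brio gets 4.
- Medium → Alto plays XL (best of -4, 1, 0, 7); Brio gets -1.
- Large → Alto plays S (best of 8, -4, 5, -2); Brio gets 5.
Brio's induced payoffs are 4, -1, 5, so Brio commits to Large. Subgame-perfect outcome: (S, Large) with payoffs (8, 5).
For the simultaneous game, intersect best replies.
Alto's best replies: Small→L; Medium→XL; Large→S.
Brio's best replies: S→Small; M→Small; L→Small; XL→Small.
Only (L, Small) has each player best-responding; Nash payoffs (9, 4).
Brio's commitment gain: 5 − 4 = 1.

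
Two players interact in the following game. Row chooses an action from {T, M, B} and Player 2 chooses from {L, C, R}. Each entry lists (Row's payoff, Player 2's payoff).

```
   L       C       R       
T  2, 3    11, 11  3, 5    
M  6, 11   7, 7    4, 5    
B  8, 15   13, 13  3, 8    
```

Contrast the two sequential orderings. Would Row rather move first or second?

first

If Row leads: Player 2's best replies are T→C, M→L, B→L; Row's induced payoffs 11, 6, 8; outcome (T, C), payoffs (11, 11).
If Player 2 leads: Row's best replies are L→B, C→B, R→M; Player 2's induced payoffs 15, 13, 5; outcome (B, L), payoffs (8, 15).
Row gets 11 moving first and 8 moving second, so Row prefers to move first.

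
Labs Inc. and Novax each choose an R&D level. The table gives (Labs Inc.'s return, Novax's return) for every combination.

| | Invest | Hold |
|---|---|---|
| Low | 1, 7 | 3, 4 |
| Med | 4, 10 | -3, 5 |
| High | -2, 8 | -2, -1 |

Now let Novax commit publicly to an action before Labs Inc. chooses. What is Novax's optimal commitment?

Backward induction with Novax moving first.
- Invest → Labs Inc. plays Med (best of 1, 4, -2); Novax gets 10.
- Hold → Labs Inc. plays Low (best of 3, -3, -2); Novax gets 4.
Novax's induced payoffs are 10, 4, so Novax commits to Invest. Subgame-perfect outcome: (Med, Invest) with payoffs (4, 10).

Invest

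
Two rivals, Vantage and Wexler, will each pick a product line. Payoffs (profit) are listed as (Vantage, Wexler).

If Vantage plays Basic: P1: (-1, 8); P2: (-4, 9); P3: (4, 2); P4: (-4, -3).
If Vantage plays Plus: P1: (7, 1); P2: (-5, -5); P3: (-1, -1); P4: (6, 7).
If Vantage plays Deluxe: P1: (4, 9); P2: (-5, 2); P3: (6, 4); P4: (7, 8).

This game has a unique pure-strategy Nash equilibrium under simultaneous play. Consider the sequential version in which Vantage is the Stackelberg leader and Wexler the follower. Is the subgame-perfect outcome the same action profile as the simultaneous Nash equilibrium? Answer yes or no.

Backward induction with Vantage moving first.
- Basic → Wexler plays P2 (best of 8, 9, 2, -3); Vantage gets -4.
- Plus → Wexler plays P4 (best of 1, -5, -1, 7); Vantage gets 6.
- Deluxe → Wexler plays P1 (best of 9, 2, 4, 8); Vantage gets 4.
Maximizing over -4, 6, 4, Vantage chooses Plus. Subgame-perfect outcome: (Plus, P4) with payoffs (6, 7).
Now find the simultaneous Nash equilibrium.
Vantage's best replies: P1→Plus; P2→Basic; P3→Deluxe; P4→Deluxe.
Wexler's best replies: Basic→P2; Plus→P4; Deluxe→P1.
The unique mutual best reply is (Basic, P2), giving (-4, 9).
Sequential outcome (Plus, P4) differs from the Nash profile (Basic, P2).

no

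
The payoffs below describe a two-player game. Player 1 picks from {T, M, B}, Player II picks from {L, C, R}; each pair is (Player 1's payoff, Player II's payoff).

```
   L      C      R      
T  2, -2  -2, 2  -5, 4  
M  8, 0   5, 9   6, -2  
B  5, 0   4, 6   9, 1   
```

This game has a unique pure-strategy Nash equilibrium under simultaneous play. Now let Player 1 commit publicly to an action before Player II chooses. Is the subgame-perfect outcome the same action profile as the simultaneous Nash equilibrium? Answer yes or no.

Work backward from Player II's decision.
- T: Player II compares -2, 2, 4 and picks R; Player 1 would get -5.
- M: Player II compares 0, 9, -2 and picks C; Player 1 would get 5.
- B: Player II compares 0, 6, 1 and picks C; Player 1 would get 4.
Player 1's induced payoffs are -5, 5, 4, so Player 1 commits to M. Subgame-perfect outcome: (M, C) with payoffs (5, 9).
Under simultaneous play:
Player 1's best replies: L→M; C→M; R→B.
Player II's best replies: T→R; M→C; B→C.
The unique mutual best reply is (M, C), giving (5, 9).
Sequential outcome (M, C) coincides with the Nash profile (M, C).

yes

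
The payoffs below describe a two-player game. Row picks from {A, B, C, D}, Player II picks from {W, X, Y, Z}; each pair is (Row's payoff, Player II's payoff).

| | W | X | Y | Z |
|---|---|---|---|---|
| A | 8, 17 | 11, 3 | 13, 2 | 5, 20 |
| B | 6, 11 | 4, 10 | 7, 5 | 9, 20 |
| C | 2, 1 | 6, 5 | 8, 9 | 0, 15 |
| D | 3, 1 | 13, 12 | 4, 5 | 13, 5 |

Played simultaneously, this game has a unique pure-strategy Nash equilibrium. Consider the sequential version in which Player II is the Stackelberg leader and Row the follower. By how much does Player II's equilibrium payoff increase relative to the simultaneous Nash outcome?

5

Work backward from Row's decision.
- W → Row plays A (best of 8, 6, 2, 3); Player II gets 17.
- X → Row plays D (best of 11, 4, 6, 13); Player II gets 12.
- Y → Row plays A (best of 13, 7, 8, 4); Player II gets 2.
- Z → Row plays D (best of 5, 9, 0, 13); Player II gets 5.
Among 17, 12, 2, 5, the best is 17 at W. Subgame-perfect outcome: (A, W) with payoffs (8, 17).
Now find the simultaneous Nash equilibrium.
Row's best replies: W→A; X→D; Y→A; Z→D.
Player II's best replies: A→Z; B→Z; C→Z; D→X.
Only (D, X) has each player best-responding; Nash payoffs (13, 12).
Player II's commitment gain: 17 − 12 = 5.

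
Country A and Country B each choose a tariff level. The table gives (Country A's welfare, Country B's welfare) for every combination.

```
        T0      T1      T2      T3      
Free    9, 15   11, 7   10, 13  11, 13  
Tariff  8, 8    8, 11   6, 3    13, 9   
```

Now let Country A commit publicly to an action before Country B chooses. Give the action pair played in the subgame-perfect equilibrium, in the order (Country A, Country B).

(Free, T0)

Work backward from Country B's decision.
- Free: Country B compares 15, 7, 13, 13 and picks T0; Country A would get 9.
- Tariff: Country B compares 8, 11, 3, 9 and picks T1; Country A would get 8.
Among 9, 8, the best is 9 at Free. Subgame-perfect outcome: (Free, T0) with payoffs (9, 15).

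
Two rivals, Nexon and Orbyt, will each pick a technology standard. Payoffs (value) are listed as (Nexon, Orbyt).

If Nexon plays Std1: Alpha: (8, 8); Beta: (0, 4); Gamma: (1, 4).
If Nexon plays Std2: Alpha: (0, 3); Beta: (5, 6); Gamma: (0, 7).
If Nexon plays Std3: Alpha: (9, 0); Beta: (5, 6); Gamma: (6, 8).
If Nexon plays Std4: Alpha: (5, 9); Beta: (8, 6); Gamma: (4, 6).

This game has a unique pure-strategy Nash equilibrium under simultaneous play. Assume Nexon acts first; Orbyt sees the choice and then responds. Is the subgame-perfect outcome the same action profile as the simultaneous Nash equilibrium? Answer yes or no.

Orbyt best-responds to each possible Nexon move:
- Std1: BR = Alpha, leader payoff 8.
- Std2: BR = Gamma, leader payoff 0.
- Std3: BR = Gamma, leader payoff 6.
- Std4: BR = Alpha, leader payoff 5.
Nexon's induced payoffs are 8, 0, 6, 5, so Nexon commits to Std1. Subgame-perfect outcome: (Std1, Alpha) with payoffs (8, 8).
For the simultaneous game, intersect best replies.
Nexon's best replies: Alpha→Std3; Beta→Std4; Gamma→Std3.
Orbyt's best replies: Std1→Alpha; Std2→Gamma; Std3→Gamma; Std4→Alpha.
The unique mutual best reply is (Std3, Gamma), giving (6, 8).
Sequential outcome (Std1, Alpha) differs from the Nash profile (Std3, Gamma).

no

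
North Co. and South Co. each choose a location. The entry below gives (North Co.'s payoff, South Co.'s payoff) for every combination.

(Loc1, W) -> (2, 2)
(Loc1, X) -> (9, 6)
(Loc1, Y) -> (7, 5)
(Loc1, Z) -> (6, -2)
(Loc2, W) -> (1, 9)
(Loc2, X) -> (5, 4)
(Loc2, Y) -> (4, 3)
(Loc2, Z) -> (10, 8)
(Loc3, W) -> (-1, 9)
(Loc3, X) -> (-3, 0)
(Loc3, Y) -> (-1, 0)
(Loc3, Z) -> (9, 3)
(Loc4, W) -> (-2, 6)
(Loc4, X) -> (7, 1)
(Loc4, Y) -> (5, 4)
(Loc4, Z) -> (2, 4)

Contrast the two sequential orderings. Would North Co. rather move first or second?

If North Co. leads: South Co.'s best replies are Loc1→X, Loc2→W, Loc3→W, Loc4→W; North Co.'s induced payoffs 9, 1, -1, -2; outcome (Loc1, X), payoffs (9, 6).
If South Co. leads: North Co.'s best replies are W→Loc1, X→Loc1, Y→Loc1, Z→Loc2; South Co.'s induced payoffs 2, 6, 5, 8; outcome (Loc2, Z), payoffs (10, 8).
North Co. gets 9 moving first and 10 moving second, so North Co. prefers to move second.

second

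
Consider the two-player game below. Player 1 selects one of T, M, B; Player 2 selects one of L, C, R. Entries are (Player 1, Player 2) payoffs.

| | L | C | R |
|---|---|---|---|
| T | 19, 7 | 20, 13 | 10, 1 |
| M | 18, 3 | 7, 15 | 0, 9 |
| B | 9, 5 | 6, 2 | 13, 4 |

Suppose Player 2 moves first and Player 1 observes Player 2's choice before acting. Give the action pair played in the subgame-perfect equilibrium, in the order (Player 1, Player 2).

(T, C)

Work backward from Player 1's decision.
- L → Player 1 plays T (best of 19, 18, 9); Player 2 gets 7.
- C → Player 1 plays T (best of 20, 7, 6); Player 2 gets 13.
- R → Player 1 plays B (best of 10, 0, 13); Player 2 gets 4.
Among 7, 13, 4, the best is 13 at C. Subgame-perfect outcome: (T, C) with payoffs (20, 13).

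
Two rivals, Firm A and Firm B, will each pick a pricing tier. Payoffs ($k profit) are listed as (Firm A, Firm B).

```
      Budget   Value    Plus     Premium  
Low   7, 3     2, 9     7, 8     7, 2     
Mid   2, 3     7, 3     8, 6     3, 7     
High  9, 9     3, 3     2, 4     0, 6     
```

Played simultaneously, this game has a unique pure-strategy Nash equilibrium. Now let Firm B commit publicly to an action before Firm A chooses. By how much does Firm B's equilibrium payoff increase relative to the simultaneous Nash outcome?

Firm A best-responds to each possible Firm B move:
- Budget: BR = High, leader payoff 9.
- Value: BR = Mid, leader payoff 3.
- Plus: BR = Mid, leader payoff 6.
- Premium: BR = Low, leader payoff 2.
Maximizing over 9, 3, 6, 2, Firm B chooses Budget. Subgame-perfect outcome: (High, Budget) with payoffs (9, 9).
Now find the simultaneous Nash equilibrium.
Firm A's best replies: Budget→High; Value→Mid; Plus→Mid; Premium→Low.
Firm B's best replies: Low→Value; Mid→Premium; High→Budget.
Only (High, Budget) has each player best-responding; Nash payoffs (9, 9).
Firm B's commitment gain: 9 − 9 = 0.

0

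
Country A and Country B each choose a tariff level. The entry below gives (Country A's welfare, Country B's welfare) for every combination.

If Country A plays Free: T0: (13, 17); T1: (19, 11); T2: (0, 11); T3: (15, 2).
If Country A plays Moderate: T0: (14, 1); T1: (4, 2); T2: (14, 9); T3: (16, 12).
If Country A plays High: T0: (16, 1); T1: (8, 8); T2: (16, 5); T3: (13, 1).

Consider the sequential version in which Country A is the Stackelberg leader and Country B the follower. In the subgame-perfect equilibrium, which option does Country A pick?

Country B best-responds to each possible Country A move:
- Free → Country B plays T0 (best of 17, 11, 11, 2); Country A gets 13.
- Moderate → Country B plays T3 (best of 1, 2, 9, 12); Country A gets 16.
- High → Country B plays T1 (best of 1, 8, 5, 1); Country A gets 8.
Country A's induced payoffs are 13, 16, 8, so Country A commits to Moderate. Subgame-perfect outcome: (Moderate, T3) with payoffs (16, 12).

Moderate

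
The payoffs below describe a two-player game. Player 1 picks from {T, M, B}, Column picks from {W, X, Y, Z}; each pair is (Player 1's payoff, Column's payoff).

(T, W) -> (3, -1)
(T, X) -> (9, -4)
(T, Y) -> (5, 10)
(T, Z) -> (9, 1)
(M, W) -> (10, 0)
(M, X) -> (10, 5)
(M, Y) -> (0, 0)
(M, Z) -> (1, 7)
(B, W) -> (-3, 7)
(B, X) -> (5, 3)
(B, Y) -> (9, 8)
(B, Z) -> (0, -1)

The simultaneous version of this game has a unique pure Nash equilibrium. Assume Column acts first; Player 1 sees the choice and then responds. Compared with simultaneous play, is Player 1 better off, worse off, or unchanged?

unchanged

Solve by backward induction (Column leads).
- W: BR = M, leader payoff 0.
- X: BR = M, leader payoff 5.
- Y: BR = B, leader payoff 8.
- Z: BR = T, leader payoff 1.
Among 0, 5, 8, 1, the best is 8 at Y. Subgame-perfect outcome: (B, Y) with payoffs (9, 8).
Now find the simultaneous Nash equilibrium.
Player 1's best replies: W→M; X→M; Y→B; Z→T.
Column's best replies: T→Y; M→Z; B→Y.
Only (B, Y) has each player best-responding; Nash payoffs (9, 8).
Player 1 earns 9 sequentially versus 9 at the Nash outcome: unchanged.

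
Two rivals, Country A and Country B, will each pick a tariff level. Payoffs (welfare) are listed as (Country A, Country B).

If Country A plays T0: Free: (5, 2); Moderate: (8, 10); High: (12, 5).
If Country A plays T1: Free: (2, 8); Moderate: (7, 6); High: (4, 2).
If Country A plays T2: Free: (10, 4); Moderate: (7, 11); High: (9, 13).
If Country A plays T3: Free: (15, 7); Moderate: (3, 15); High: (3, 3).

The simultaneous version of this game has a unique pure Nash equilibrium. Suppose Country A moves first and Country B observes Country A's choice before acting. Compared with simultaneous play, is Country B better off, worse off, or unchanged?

better off

Work backward from Country B's decision.
- T0: Country B compares 2, 10, 5 and picks Moderate; Country A would get 8.
- T1: Country B compares 8, 6, 2 and picks Free; Country A would get 2.
- T2: Country B compares 4, 11, 13 and picks High; Country A would get 9.
- T3: Country B compares 7, 15, 3 and picks Moderate; Country A would get 3.
Among 8, 2, 9, 3, the best is 9 at T2. Subgame-perfect outcome: (T2, High) with payoffs (9, 13).
Now find the simultaneous Nash equilibrium.
Country A's best replies: Free→T3; Moderate→T0; High→T0.
Country B's best replies: T0→Moderate; T1→Free; T2→High; T3→Moderate.
Only (T0, Moderate) has each player best-responding; Nash payoffs (8, 10).
Country B earns 13 sequentially versus 10 at the Nash outcome: better off.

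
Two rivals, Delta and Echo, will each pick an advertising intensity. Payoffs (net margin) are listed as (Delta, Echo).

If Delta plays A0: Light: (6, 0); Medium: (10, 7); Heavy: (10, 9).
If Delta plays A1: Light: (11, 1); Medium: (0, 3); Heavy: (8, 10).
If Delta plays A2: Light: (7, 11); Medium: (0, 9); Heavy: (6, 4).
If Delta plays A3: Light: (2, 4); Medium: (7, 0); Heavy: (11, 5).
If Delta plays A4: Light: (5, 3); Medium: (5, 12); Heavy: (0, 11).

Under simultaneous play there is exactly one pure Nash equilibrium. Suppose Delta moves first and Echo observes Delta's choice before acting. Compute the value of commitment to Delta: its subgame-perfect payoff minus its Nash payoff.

Solve by backward induction (Delta leads).
- A0: BR = Heavy, leader payoff 10.
- A1: BR = Heavy, leader payoff 8.
- A2: BR = Light, leader payoff 7.
- A3: BR = Heavy, leader payoff 11.
- A4: BR = Medium, leader payoff 5.
Delta's induced payoffs are 10, 8, 7, 11, 5, so Delta commits to A3. Subgame-perfect outcome: (A3, Heavy) with payoffs (11, 5).
Now find the simultaneous Nash equilibrium.
Delta's best replies: Light→A1; Medium→A0; Heavy→A3.
Echo's best replies: A0→Heavy; A1→Heavy; A2→Light; A3→Heavy; A4→Medium.
The unique mutual best reply is (A3, Heavy), giving (11, 5).
Delta's commitment gain: 11 − 11 = 0.

0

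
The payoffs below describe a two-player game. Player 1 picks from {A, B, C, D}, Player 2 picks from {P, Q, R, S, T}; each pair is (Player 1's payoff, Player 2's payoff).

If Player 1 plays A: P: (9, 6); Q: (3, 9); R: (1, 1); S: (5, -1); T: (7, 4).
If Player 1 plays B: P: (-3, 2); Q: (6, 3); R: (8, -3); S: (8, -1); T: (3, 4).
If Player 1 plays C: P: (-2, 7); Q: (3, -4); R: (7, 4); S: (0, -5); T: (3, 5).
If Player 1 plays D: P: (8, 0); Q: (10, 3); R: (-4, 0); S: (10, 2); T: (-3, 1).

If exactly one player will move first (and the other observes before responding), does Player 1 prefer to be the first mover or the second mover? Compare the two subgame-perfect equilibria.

first

If Player 1 leads: Player 2's best replies are A→Q, B→T, C→P, D→Q; Player 1's induced payoffs 3, 3, -2, 10; outcome (D, Q), payoffs (10, 3).
If Player 2 leads: Player 1's best replies are P→A, Q→D, R→B, S→D, T→A; Player 2's induced payoffs 6, 3, -3, 2, 4; outcome (A, P), payoffs (9, 6).
Player 1 gets 10 moving first and 9 moving second, so Player 1 prefers to move first.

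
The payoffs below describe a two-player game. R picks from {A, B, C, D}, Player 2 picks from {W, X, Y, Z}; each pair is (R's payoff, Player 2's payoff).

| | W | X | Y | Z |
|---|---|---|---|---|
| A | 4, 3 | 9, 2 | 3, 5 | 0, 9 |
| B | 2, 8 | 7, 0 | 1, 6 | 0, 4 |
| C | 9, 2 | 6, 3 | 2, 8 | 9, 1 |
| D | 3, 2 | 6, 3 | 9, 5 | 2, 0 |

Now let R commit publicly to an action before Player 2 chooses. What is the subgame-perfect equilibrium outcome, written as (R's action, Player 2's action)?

Backward induction with R moving first.
- A: BR = Z, leader payoff 0.
- B: BR = W, leader payoff 2.
- C: BR = Y, leader payoff 2.
- D: BR = Y, leader payoff 9.
R's induced payoffs are 0, 2, 2, 9, so R commits to D. Subgame-perfect outcome: (D, Y) with payoffs (9, 5).

(D, Y)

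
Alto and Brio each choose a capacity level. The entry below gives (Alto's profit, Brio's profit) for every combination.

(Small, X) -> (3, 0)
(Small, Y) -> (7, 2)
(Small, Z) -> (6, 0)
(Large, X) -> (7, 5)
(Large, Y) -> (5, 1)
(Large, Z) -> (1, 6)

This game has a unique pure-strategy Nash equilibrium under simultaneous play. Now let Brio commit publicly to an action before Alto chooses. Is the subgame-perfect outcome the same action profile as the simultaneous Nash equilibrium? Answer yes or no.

Backward induction with Brio moving first.
- X: BR = Large, leader payoff 5.
- Y: BR = Small, leader payoff 2.
- Z: BR = Small, leader payoff 0.
Brio's induced payoffs are 5, 2, 0, so Brio commits to X. Subgame-perfect outcome: (Large, X) with payoffs (7, 5).
Now find the simultaneous Nash equilibrium.
Alto's best replies: X→Large; Y→Small; Z→Small.
Brio's best replies: Small→Y; Large→Z.
Only (Small, Y) has each player best-responding; Nash payoffs (7, 2).
Sequential outcome (Large, X) differs from the Nash profile (Small, Y).

no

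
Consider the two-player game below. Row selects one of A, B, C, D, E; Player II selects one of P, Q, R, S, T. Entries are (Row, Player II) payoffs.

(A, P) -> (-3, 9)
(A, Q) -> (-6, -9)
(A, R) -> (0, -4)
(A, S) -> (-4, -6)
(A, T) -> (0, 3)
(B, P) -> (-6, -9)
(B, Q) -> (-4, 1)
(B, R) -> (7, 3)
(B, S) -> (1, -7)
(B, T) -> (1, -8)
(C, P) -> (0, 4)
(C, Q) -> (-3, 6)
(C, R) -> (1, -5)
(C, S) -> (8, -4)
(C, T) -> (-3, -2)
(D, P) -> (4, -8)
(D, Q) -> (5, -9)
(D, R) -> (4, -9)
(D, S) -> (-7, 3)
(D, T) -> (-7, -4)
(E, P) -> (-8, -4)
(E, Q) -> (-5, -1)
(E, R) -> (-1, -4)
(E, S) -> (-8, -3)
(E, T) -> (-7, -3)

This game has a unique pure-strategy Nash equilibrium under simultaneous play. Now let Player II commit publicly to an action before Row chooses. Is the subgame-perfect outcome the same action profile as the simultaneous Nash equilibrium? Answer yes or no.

yes

Row best-responds to each possible Player II move:
- P → Row plays D (best of -3, -6, 0, 4, -8); Player II gets -8.
- Q → Row plays D (best of -6, -4, -3, 5, -5); Player II gets -9.
- R → Row plays B (best of 0, 7, 1, 4, -1); Player II gets 3.
- S → Row plays C (best of -4, 1, 8, -7, -8); Player II gets -4.
- T → Row plays B (best of 0, 1, -3, -7, -7); Player II gets -8.
Maximizing over -8, -9, 3, -4, -8, Player II chooses R. Subgame-perfect outcome: (B, R) with payoffs (7, 3).
Under simultaneous play:
Row's best replies: P→D; Q→D; R→B; S→C; T→B.
Player II's best replies: A→P; B→R; C→Q; D→S; E→Q.
The unique mutual best reply is (B, R), giving (7, 3).
Sequential outcome (B, R) coincides with the Nash profile (B, R).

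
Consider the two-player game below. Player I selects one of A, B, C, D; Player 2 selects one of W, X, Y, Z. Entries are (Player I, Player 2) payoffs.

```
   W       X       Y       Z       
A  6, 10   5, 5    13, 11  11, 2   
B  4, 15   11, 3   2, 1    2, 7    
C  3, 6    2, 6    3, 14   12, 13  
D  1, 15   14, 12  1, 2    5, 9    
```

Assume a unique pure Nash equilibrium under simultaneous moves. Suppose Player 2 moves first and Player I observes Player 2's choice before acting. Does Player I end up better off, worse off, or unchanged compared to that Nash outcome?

Backward induction with Player 2 moving first.
- W: BR = A, leader payoff 10.
- X: BR = D, leader payoff 12.
- Y: BR = A, leader payoff 11.
- Z: BR = C, leader payoff 13.
Among 10, 12, 11, 13, the best is 13 at Z. Subgame-perfect outcome: (C, Z) with payoffs (12, 13).
For the simultaneous game, intersect best replies.
Player I's best replies: W→A; X→D; Y→A; Z→C.
Player 2's best replies: A→Y; B→W; C→Y; D→W.
Only (A, Y) has each player best-responding; Nash payoffs (13, 11).
Player I earns 12 sequentially versus 13 at the Nash outcome: worse off.

worse off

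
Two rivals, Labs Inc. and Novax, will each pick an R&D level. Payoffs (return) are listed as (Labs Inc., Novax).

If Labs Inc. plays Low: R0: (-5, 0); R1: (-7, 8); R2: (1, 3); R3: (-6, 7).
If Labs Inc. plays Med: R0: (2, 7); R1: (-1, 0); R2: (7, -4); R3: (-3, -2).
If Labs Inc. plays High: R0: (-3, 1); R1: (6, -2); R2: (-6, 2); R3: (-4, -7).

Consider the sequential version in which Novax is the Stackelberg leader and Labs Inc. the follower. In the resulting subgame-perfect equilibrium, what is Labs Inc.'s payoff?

Labs Inc. best-responds to each possible Novax move:
- R0: BR = Med, leader payoff 7.
- R1: BR = High, leader payoff -2.
- R2: BR = Med, leader payoff -4.
- R3: BR = Med, leader payoff -2.
Maximizing over 7, -2, -4, -2, Novax chooses R0. Subgame-perfect outcome: (Med, R0) with payoffs (2, 7).

2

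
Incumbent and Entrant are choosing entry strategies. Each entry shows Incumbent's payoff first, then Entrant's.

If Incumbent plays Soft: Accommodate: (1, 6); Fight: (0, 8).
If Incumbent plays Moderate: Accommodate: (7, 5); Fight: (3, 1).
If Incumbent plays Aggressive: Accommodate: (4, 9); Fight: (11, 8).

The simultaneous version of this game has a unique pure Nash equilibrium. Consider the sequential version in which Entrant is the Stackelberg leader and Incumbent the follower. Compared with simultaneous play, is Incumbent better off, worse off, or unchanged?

better off

Backward induction with Entrant moving first.
- Accommodate: Incumbent compares 1, 7, 4 and picks Moderate; Entrant would get 5.
- Fight: Incumbent compares 0, 3, 11 and picks Aggressive; Entrant would get 8.
Entrant's induced payoffs are 5, 8, so Entrant commits to Fight. Subgame-perfect outcome: (Aggressive, Fight) with payoffs (11, 8).
Now find the simultaneous Nash equilibrium.
Incumbent's best replies: Accommodate→Moderate; Fight→Aggressive.
Entrant's best replies: Soft→Fight; Moderate→Accommodate; Aggressive→Accommodate.
The unique mutual best reply is (Moderate, Accommodate), giving (7, 5).
Incumbent earns 11 sequentially versus 7 at the Nash outcome: better off.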